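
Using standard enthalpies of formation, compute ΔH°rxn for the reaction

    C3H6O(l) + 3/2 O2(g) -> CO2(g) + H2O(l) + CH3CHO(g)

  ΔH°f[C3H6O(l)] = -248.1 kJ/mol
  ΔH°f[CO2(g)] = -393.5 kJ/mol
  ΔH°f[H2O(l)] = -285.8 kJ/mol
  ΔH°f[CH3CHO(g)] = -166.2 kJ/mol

ΔH°rxn = Σ nΔHf°(products) − Σ nΔHf°(reactants).
Products: 1·(-393.5) + 1·(-285.8) + 1·(-166.2) = -845.5
Reactants: 1·(-248.1) + 3/2·(+0.0) = -248.1
ΔH°rxn = (-845.5) − (-248.1) = -597.4 kJ/mol

ΔH°rxn = -597.4 kJ/mol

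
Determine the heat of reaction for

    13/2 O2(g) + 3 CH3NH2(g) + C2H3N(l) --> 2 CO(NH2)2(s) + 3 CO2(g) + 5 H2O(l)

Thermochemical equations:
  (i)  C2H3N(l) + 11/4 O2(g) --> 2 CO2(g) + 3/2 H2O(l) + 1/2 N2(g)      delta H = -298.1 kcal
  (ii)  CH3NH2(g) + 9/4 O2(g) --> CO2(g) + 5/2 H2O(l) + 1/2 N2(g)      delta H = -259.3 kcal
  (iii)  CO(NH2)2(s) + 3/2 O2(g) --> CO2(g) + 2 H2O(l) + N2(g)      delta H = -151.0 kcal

(i) as written (C2H3N(l) already on the reactant side): -298.1 kcal
(ii) × 3 (scale by 3 for the 3 CH3NH2(g)): (3)·(-259.3) = -777.9 kcal
(iii) reversed and × 2 (CO(NH2)2(s) must end up as a product; ×2 to match 2 CO(NH2)2(s) in the target): (-2)·(-151.0) = +302.0 kcal
delta H = (-298.1) + (-777.9) + (+302.0) = -774.0 kcal

delta H = -774.0 kcal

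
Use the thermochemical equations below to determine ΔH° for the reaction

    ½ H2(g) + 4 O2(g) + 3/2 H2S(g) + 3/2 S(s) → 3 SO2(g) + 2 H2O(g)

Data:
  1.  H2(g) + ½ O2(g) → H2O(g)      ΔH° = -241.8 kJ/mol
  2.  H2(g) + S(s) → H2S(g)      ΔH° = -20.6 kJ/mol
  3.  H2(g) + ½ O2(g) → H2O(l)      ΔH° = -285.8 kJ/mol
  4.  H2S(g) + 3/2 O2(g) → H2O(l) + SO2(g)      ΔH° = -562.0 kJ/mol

eq. 1 × 2 (scale by 2 for the 2 H2O(g)): (2)·(-241.8) = -483.6 kJ/mol
eq. 2 × 3/2 (×3/2 to match 3/2 S(s) in the target): (3/2)·(-20.6) = -30.9 kJ/mol
eq. 3 reversed and × 3: (-3)·(-285.8) = +857.4 kJ/mol
eq. 4 × 3 (×3 to match 3 SO2(g) in the target): (3)·(-562.0) = -1686.0 kJ/mol
Since enthalpy is a state function, ΔH° = (2)·(-241.8) + (3/2)·(-20.6) + (-3)·(-285.8) + (3)·(-562.0) = -1343.1 kJ/mol

ΔH° = -1343.1 kJ/mol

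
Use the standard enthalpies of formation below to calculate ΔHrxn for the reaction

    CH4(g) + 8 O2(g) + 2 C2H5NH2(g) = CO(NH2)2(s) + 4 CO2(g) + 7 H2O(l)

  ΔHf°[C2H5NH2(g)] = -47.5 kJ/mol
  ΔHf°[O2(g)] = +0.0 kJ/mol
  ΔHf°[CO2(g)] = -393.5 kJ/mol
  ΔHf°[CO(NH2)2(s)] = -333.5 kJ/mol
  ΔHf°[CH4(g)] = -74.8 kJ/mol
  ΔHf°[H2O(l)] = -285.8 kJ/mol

Products: 1·(-333.5) + 4·(-393.5) + 7·(-285.8) = -3908.1
Reactants: 1·(-74.8) + 8·(+0.0) + 2·(-47.5) = -169.8
ΔHrxn = (-3908.1) − (-169.8) = -3738.3 kJ/mol

ΔHrxn = -3738.3 kJ/mol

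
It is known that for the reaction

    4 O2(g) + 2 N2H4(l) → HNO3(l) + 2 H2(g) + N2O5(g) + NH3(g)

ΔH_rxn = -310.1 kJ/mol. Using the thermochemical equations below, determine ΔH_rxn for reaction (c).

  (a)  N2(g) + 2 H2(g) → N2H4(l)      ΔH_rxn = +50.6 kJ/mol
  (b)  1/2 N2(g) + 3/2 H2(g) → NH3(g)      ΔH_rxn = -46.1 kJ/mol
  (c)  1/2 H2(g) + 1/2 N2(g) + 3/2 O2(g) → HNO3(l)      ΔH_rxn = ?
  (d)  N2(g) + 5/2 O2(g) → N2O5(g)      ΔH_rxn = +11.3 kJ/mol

ΔH_rxn = -174.1 kJ/mol

(a) reversed and × 2 (N2H4(l) must end up as a reactant; ×2 to match 2 N2H4(l) in the target): (-2)·(+50.6) = -101.2 kJ/mol
(b) as written (NH3(g) already on the product side): -46.1 kJ/mol
(c) as written (HNO3(l) already on the product side): contributes x
(d) as written (N2O5(g) already on the product side): +11.3 kJ/mol
-310.1 = (-101.2) + (-46.1) + (+11.3) + x
x = (-310.1 − (-136.0)) / (1) = -174.1 kJ/mol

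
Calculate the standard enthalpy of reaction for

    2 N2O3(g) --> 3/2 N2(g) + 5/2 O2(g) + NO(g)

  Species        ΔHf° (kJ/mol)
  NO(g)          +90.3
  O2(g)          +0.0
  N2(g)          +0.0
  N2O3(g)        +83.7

ΔH°rxn = Σ nΔHf°(products) − Σ nΔHf°(reactants).
Products: 3/2·(+0.0) + 5/2·(+0.0) + 1·(+90.3) = +90.3
Reactants: 2·(+83.7) = +167.4
ΔH° = (+90.3) − (+167.4) = -77.1 kJ/mol

ΔH° = -77.1 kJ/mol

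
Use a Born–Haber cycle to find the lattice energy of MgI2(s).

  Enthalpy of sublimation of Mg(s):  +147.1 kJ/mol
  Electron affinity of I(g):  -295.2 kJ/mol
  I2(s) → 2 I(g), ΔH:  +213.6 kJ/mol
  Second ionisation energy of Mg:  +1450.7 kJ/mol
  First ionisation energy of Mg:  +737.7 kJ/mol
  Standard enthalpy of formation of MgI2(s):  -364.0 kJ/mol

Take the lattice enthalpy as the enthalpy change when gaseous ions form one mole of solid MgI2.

ΔHf° = 1·ΔHsub + 1·(ΣIE) + 1·D(I2) + 2·EA + U
-364.0 = 1·(+147.1) + 1·(+2188.4) + 1·(+213.6) + 2·(-295.2) + U
U = -364.0 − (+1958.7) = -2322.7 kJ/mol

U = -2322.7 kJ/mol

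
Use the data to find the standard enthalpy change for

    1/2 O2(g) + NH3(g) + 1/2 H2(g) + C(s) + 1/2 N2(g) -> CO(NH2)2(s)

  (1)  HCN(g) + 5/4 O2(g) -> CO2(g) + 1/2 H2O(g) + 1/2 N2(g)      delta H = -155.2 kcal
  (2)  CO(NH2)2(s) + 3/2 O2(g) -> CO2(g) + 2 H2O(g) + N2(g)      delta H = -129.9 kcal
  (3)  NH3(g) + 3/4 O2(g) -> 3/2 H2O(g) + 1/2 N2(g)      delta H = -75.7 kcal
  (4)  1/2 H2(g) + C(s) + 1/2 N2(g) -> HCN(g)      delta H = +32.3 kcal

(1) as written: -155.2 kcal
(2) reversed (reverse to put CO(NH2)2(s) on the product side): +129.9 kcal
(3) as written (NH3(g) already on the reactant side): -75.7 kcal
(4) as written (H2(g) already on the reactant side): +32.3 kcal
delta H = (1)·(-155.2) + (-1)·(-129.9) + (1)·(-75.7) + (1)·(+32.3) = -68.7 kcal

delta H = -68.7 kcal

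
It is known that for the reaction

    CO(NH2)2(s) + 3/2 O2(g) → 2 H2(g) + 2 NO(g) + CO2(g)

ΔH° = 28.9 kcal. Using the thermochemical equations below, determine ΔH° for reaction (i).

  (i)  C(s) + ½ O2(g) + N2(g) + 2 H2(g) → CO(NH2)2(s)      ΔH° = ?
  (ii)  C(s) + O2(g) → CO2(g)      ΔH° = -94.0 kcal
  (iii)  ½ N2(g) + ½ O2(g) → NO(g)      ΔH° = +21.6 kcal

ΔH° = -79.7 kcal

(i) reversed (CO(NH2)2(s) must end up as a reactant): contributes −x
(ii) as written (CO2(g) already on the product side): -94.0 kcal
(iii) × 2 (scale by 2 for the 2 NO(g)): (2)·(+21.6) = +43.2 kcal
+28.9 = (-94.0) + (+43.2) − x
x = (+28.9 − (-50.8)) / (-1) = -79.7 kcal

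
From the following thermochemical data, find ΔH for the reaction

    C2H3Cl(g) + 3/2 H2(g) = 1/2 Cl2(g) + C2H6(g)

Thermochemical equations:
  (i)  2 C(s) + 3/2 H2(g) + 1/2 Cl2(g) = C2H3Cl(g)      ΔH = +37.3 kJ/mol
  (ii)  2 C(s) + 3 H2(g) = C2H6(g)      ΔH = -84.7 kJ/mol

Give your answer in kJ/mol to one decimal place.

ΔH = -122.0 kJ/mol

(i) reversed (reverse to put C2H3Cl(g) on the reactant side): -37.3 kJ/mol
(ii) as written (C2H6(g) already on the product side): -84.7 kJ/mol
Combining the equations, ΔH = (-37.3) + (-84.7) = -122.0 kJ/mol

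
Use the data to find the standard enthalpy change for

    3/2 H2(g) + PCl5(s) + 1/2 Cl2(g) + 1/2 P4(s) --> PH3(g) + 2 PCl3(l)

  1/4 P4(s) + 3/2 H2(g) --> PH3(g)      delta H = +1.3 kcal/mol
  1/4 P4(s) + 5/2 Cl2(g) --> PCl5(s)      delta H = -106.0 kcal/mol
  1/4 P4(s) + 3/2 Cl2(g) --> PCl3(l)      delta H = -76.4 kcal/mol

delta H = -45.5 kcal/mol

equation 1 as written (PH3(g) already on the product side): +1.3 kcal/mol
equation 2 reversed (reverse to put PCl5(s) on the reactant side): +106.0 kcal/mol
equation 3 × 2 (×2 to match 2 PCl3(l) in the target): (2)·(-76.4) = -152.8 kcal/mol
delta H = (1)·(+1.3) + (-1)·(-106.0) + (2)·(-76.4) = -45.5 kcal/mol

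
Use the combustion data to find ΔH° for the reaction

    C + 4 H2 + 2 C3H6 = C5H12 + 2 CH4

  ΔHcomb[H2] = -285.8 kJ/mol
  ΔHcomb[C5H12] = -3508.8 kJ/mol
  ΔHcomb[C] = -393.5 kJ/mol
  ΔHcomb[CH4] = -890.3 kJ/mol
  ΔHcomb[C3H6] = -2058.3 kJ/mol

ΔH° = -363.9 kJ/mol

Using ΔH = Σ nΔHc°(reactants) − Σ nΔHc°(products):
= [1·(-393.5) + 4·(-285.8) + 2·(-2058.3)] − [1·(-3508.8) + 2·(-890.3)]
= -363.9 kJ/mol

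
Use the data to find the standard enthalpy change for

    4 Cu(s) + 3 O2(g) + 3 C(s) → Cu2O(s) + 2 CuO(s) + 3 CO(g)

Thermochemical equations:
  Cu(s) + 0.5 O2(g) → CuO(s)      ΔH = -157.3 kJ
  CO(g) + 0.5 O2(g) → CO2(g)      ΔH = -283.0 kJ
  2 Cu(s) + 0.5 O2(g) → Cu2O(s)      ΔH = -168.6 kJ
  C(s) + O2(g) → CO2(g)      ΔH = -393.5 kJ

ΔH = -814.7 kJ

equation 1 × 2 (scale by 2 for the 2 CuO(s)): (2)·(-157.3) = -314.6 kJ
equation 2 reversed and × 3 (CO(g) must end up as a product; scale by 3 for the 3 CO(g)): (-3)·(-283.0) = +849.0 kJ
equation 3 as written (Cu2O(s) already on the product side): -168.6 kJ
equation 4 × 3 (×3 to match 3 C(s) in the target): (3)·(-393.5) = -1180.5 kJ
ΔH = (2)·(-157.3) + (-3)·(-283.0) + (1)·(-168.6) + (3)·(-393.5) = -814.7 kJ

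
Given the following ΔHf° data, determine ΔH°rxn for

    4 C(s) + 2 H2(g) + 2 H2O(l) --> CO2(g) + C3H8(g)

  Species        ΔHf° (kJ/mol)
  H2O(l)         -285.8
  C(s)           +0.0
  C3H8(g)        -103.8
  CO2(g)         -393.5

Products: 1·(-393.5) + 1·(-103.8) = -497.3
Reactants: 4·(+0.0) + 2·(+0.0) + 2·(-285.8) = -571.6
ΔH°rxn = (-497.3) − (-571.6) = 74.3 kJ/mol

ΔH°rxn = 74.3 kJ/mol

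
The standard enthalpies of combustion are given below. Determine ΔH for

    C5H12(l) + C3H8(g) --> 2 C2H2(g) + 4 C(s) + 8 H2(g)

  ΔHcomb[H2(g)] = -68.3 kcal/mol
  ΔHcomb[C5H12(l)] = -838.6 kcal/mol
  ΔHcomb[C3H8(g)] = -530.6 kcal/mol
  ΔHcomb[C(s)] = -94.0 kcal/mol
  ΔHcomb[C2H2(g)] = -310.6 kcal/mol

ΔH = 174.4 kcal/mol

With combustion enthalpies, reactants minus products:
= [1·(-838.6) + 1·(-530.6)] − [2·(-310.6) + 4·(-94.0) + 8·(-68.3)]
= 174.4 kcal/mol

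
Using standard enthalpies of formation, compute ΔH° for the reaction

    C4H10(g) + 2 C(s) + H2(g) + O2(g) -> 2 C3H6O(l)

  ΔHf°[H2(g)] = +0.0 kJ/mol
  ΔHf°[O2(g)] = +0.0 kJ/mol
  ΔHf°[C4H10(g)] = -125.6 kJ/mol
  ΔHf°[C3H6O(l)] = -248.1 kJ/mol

ΔH° = -370.6 kJ/mol

ΔH°rxn = Σ nΔHf°(products) − Σ nΔHf°(reactants).
Products: 2·(-248.1) = -496.2
Reactants: 1·(-125.6) + 2·(+0.0) + 1·(+0.0) + 1·(+0.0) = -125.6
ΔH° = (-496.2) − (-125.6) = -370.6 kJ/mol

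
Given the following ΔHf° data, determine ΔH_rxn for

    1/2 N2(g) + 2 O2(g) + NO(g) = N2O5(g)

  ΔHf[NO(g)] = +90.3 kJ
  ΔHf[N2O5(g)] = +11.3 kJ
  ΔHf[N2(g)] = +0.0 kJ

ΔH_rxn = -79.0 kJ

ΔH°rxn = Σ nΔHf°(products) − Σ nΔHf°(reactants).
Products: 1·(+11.3) = +11.3
Reactants: 1/2·(+0.0) + 2·(+0.0) + 1·(+90.3) = +90.3
ΔH_rxn = (+11.3) − (+90.3) = -79.0 kJ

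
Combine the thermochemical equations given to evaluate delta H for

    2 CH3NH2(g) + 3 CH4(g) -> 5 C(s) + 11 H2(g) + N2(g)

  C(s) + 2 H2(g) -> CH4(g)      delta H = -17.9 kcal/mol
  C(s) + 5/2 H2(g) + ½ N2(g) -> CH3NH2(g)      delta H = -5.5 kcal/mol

equation 1 reversed and × 3 (CH4(g) must end up as a reactant; ×3 to match 3 CH4(g) in the target): (-3)·(-17.9) = +53.7 kcal/mol
equation 2 reversed and × 2 (reverse to put CH3NH2(g) on the reactant side; scale by 2 for the 2 CH3NH2(g)): (-2)·(-5.5) = +11.0 kcal/mol
delta H = (-3)·(-17.9) + (-2)·(-5.5) = 64.7 kcal/mol

delta H = 64.7 kcal/mol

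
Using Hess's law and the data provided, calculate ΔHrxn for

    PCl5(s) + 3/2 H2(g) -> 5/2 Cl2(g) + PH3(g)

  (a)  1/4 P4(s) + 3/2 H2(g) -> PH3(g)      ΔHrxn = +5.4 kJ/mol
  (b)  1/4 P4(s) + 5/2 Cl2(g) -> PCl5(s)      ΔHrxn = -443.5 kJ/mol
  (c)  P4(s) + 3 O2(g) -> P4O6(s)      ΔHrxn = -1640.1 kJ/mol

ΔHrxn = 448.9 kJ/mol

(a) as written (PH3(g) already on the product side): +5.4 kJ/mol
(b) reversed (reverse to put PCl5(s) on the reactant side): +443.5 kJ/mol
(c): not needed (P4O6(s) appears nowhere else).
By Hess's law, ΔHrxn = (1)·(+5.4) + (-1)·(-443.5) = 448.9 kJ/mol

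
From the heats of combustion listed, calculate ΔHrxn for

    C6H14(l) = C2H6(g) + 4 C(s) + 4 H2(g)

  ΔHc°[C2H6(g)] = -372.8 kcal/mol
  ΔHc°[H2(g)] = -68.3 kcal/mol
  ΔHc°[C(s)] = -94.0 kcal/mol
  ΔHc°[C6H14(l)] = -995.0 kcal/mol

ΔHrxn = 27.0 kcal/mol

Using ΔH = Σ nΔHc°(reactants) − Σ nΔHc°(products):
= [1·(-995.0)] − [1·(-372.8) + 4·(-94.0) + 4·(-68.3)]
= 27.0 kcal/mol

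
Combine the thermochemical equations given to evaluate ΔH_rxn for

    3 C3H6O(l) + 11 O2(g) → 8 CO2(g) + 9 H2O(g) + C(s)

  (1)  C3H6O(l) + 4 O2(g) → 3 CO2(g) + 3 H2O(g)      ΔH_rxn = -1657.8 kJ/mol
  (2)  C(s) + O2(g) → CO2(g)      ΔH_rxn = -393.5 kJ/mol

ΔH_rxn = -4579.9 kJ/mol

(1) × 3: (3)·(-1657.8) = -4973.4 kJ/mol
(2) reversed: +393.5 kJ/mol
Summing the manipulated equations, ΔH_rxn = (3)·(-1657.8) + (-1)·(-393.5) = -4579.9 kJ/mol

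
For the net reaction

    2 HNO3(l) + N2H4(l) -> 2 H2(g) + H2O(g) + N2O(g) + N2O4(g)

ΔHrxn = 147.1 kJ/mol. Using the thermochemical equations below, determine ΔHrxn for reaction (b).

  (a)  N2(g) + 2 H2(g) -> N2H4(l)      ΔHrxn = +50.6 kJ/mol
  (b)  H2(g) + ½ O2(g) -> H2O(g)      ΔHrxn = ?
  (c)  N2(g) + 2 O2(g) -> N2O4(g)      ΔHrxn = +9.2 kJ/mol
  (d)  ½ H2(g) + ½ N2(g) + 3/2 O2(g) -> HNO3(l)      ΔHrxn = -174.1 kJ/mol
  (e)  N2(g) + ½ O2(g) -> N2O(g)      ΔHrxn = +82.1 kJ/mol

ΔHrxn = -241.8 kJ/mol

(a) reversed (reverse to put N2H4(l) on the reactant side): -50.6 kJ/mol
(b) as written (H2O(g) already on the product side): contributes x
(c) as written (N2O4(g) already on the product side): +9.2 kJ/mol
(d) reversed and × 2 (HNO3(l) must end up as a reactant; scale by 2 for the 2 HNO3(l)): (-2)·(-174.1) = +348.2 kJ/mol
(e) as written (N2O(g) already on the product side): +82.1 kJ/mol
+147.1 = (-50.6) + (+9.2) + (+348.2) + (+82.1) + x
x = (+147.1 − (+388.9)) / (1) = -241.8 kJ/mol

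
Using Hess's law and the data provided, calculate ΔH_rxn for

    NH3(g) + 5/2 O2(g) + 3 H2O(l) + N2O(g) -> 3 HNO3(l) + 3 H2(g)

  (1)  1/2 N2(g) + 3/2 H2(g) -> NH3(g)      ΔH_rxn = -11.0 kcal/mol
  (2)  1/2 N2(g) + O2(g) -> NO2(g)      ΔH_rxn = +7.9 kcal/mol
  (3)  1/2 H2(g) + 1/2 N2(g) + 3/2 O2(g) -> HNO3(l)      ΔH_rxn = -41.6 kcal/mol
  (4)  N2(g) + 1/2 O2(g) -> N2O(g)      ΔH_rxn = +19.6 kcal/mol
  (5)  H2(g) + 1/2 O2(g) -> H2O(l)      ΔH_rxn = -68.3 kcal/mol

ΔH_rxn = 71.5 kcal/mol

(1) reversed (NH3(g) must end up as a reactant): +11.0 kcal/mol
(2): not needed (NO2(g) appears nowhere else).
(3) × 3 (scale by 3 for the 3 HNO3(l)): (3)·(-41.6) = -124.8 kcal/mol
(4) reversed (N2O(g) must end up as a reactant): -19.6 kcal/mol
(5) reversed and × 3 (reverse to put H2O(l) on the reactant side; scale by 3 for the 3 H2O(l)): (-3)·(-68.3) = +204.9 kcal/mol
ΔH_rxn = (+11.0) + (-124.8) + (-19.6) + (+204.9) = 71.5 kcal/mol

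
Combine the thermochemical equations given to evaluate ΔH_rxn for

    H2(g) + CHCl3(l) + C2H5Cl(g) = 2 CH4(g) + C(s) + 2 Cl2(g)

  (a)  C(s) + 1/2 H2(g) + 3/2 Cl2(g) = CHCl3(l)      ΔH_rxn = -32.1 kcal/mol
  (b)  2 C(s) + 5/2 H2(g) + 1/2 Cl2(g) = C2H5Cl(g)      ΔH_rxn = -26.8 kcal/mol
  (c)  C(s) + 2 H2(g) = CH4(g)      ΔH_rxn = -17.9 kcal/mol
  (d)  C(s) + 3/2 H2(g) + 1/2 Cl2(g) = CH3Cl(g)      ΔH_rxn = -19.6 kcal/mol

(a) reversed: +32.1 kcal/mol
(b) reversed: +26.8 kcal/mol
(c) × 2: (2)·(-17.9) = -35.8 kcal/mol
(d): not needed.
Combining the equations, ΔH_rxn = (-1)·(-32.1) + (-1)·(-26.8) + (2)·(-17.9) = 23.1 kcal/mol

ΔH_rxn = 23.1 kcal/mol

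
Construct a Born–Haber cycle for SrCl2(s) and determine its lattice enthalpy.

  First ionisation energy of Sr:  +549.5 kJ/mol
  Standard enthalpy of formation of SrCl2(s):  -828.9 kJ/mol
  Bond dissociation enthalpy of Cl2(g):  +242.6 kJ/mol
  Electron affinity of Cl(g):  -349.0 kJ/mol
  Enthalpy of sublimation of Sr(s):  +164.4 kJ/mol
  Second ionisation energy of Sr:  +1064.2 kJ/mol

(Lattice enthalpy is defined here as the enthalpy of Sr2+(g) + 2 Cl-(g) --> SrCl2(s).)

U = -2151.6 kJ/mol

ΔHf° = 1·ΔHsub + 1·(ΣIE) + 1·D(Cl2) + 2·EA + U
-828.9 = 1·(+164.4) + 1·(+1613.7) + 1·(+242.6) + 2·(-349.0) + U
U = -828.9 − (+1322.7) = -2151.6 kJ/mol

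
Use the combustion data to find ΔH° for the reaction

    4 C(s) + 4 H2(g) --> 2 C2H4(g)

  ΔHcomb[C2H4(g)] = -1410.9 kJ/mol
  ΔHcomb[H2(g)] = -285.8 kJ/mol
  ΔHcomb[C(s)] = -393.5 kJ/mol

ΔH° = 104.6 kJ/mol

Using ΔH = Σ nΔHc°(reactants) − Σ nΔHc°(products):
= [4·(-393.5) + 4·(-285.8)] − [2·(-1410.9)]
= 104.6 kJ/mol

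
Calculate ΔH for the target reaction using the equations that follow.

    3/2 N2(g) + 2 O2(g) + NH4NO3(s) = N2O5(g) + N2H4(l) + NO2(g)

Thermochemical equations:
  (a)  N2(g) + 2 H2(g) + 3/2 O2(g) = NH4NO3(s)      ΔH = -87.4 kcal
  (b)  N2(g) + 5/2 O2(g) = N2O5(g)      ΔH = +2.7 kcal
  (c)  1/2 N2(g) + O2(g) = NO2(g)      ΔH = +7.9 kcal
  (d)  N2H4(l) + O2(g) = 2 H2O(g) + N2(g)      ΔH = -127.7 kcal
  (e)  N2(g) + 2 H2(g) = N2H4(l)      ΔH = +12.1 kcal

(a) reversed (NH4NO3(s) must end up as a reactant): +87.4 kcal
(b) as written (N2O5(g) already on the product side): +2.7 kcal
(c) as written (NO2(g) already on the product side): +7.9 kcal
(d): not needed (H2O(g) appears nowhere else).
(e) as written: +12.1 kcal
Summing the manipulated equations, ΔH = (-1)·(-87.4) + (1)·(+2.7) + (1)·(+7.9) + (1)·(+12.1) = 110.1 kcal

ΔH = 110.1 kcal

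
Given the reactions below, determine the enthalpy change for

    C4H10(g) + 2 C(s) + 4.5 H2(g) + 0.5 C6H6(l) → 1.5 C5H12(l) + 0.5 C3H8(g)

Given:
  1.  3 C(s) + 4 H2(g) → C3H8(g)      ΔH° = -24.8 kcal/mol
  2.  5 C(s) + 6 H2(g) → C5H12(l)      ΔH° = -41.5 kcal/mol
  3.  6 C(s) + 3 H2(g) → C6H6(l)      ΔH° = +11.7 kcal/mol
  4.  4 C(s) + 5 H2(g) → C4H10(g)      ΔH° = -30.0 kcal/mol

ΔH° = -50.5 kcal/mol

eq. 1 × 1/2: (1/2)·(-24.8) = -12.4 kcal/mol
eq. 2 × 3/2: (3/2)·(-41.5) = -62.25 kcal/mol
eq. 3 reversed and × 1/2: (-1/2)·(+11.7) = -5.85 kcal/mol
eq. 4 reversed: +30.0 kcal/mol
ΔH° = (1/2)·(-24.8) + (3/2)·(-41.5) + (-1/2)·(+11.7) + (-1)·(-30.0) = -50.5 kcal/mol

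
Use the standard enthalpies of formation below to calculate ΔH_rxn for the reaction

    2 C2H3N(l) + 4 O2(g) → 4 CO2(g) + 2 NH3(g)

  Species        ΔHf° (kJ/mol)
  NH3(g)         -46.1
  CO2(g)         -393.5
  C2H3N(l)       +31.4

ΔH°rxn = Σ nΔHf°(products) − Σ nΔHf°(reactants).
Products: 4·(-393.5) + 2·(-46.1) = -1666.2
Reactants: 2·(+31.4) + 4·(+0.0) = +62.8
ΔH_rxn = (-1666.2) − (+62.8) = -1729.0 kJ/mol

ΔH_rxn = -1729.0 kJ/mol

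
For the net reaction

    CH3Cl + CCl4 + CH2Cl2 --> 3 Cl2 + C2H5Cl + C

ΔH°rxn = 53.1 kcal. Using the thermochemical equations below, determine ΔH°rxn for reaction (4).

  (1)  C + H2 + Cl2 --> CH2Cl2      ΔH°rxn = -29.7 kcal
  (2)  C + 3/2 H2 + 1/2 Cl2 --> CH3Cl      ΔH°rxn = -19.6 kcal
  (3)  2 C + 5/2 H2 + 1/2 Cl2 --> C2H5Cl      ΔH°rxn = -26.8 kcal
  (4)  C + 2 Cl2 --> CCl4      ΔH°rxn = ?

(1) reversed (CH2Cl2 must end up as a reactant): +29.7 kcal
(2) reversed (reverse to put CH3Cl on the reactant side): +19.6 kcal
(3) as written (C2H5Cl already on the product side): -26.8 kcal
(4) reversed (reverse to put CCl4 on the reactant side): contributes −x
+53.1 = (+29.7) + (+19.6) + (-26.8) − x
x = (+53.1 − (+22.5)) / (-1) = -30.6 kcal

ΔH°rxn = -30.6 kcal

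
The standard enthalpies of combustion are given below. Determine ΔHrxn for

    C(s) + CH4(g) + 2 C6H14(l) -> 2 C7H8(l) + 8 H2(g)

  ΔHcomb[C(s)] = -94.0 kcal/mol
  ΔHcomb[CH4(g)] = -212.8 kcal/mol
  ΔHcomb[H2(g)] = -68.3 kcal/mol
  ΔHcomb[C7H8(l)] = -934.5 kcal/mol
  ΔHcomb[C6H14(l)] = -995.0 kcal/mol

With combustion enthalpies, reactants minus products:
= [1·(-94.0) + 1·(-212.8) + 2·(-995.0)] − [2·(-934.5) + 8·(-68.3)]
= 118.6 kcal/mol

ΔHrxn = 118.6 kcal/mol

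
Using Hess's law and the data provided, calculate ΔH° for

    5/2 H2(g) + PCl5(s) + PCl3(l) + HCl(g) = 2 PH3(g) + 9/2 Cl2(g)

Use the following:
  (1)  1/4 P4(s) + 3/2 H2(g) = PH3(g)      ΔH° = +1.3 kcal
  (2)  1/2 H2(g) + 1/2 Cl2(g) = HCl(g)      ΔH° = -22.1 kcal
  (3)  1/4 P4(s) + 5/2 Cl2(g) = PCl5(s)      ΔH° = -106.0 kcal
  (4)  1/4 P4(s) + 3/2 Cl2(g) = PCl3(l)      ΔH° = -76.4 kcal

(1) × 2 (scale by 2 for the 2 PH3(g)): (2)·(+1.3) = +2.6 kcal
(2) reversed (HCl(g) must end up as a reactant): +22.1 kcal
(3) reversed (PCl5(s) must end up as a reactant): +106.0 kcal
(4) reversed (reverse to put PCl3(l) on the reactant side): +76.4 kcal
ΔH° = (+2.6) + (+22.1) + (+106.0) + (+76.4) = 207.1 kcal

ΔH° = 207.1 kcal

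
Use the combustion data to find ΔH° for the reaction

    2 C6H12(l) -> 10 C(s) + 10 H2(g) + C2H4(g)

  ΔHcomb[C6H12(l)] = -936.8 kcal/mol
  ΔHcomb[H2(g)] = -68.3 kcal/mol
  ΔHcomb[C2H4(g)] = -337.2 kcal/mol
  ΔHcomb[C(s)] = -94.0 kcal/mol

Using ΔH = Σ nΔHc°(reactants) − Σ nΔHc°(products):
= [2·(-936.8)] − [10·(-94.0) + 10·(-68.3) + 1·(-337.2)]
= 86.6 kcal/mol

ΔH° = 86.6 kcal/mol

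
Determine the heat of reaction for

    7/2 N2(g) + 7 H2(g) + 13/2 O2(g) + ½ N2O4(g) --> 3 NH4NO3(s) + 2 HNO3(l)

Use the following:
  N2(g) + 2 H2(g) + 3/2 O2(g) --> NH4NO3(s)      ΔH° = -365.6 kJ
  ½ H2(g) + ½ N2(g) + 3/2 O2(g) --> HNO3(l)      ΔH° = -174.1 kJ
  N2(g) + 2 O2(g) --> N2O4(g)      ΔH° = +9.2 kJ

ΔH° = -1449.6 kJ

equation 1 × 3: (3)·(-365.6) = -1096.8 kJ
equation 2 × 2: (2)·(-174.1) = -348.2 kJ
equation 3 reversed and × 1/2: (-1/2)·(+9.2) = -4.6 kJ
ΔH° = (3)·(-365.6) + (2)·(-174.1) + (-1/2)·(+9.2) = -1449.6 kJ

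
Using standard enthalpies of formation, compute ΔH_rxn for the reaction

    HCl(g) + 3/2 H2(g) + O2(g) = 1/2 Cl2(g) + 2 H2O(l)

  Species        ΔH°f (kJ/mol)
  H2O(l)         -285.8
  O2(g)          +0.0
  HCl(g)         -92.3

ΔH_rxn = -479.3 kJ/mol

Products: 1/2·(+0.0) + 2·(-285.8) = -571.6
Reactants: 1·(-92.3) + 3/2·(+0.0) + 1·(+0.0) = -92.3
ΔH_rxn = (-571.6) − (-92.3) = -479.3 kJ/mol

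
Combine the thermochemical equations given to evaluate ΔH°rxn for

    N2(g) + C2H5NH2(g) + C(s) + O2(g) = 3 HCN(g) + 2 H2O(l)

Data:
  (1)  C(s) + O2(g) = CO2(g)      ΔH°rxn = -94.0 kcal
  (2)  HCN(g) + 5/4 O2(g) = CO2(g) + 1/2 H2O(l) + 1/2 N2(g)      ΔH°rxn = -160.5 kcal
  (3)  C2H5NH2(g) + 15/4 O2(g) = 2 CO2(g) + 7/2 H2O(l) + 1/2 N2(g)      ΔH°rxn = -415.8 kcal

(1) as written: -94.0 kcal
(2) reversed and × 3: (-3)·(-160.5) = +481.5 kcal
(3) as written: -415.8 kcal
Combining the equations, ΔH°rxn = (-94.0) + (+481.5) + (-415.8) = -28.3 kcal

ΔH°rxn = -28.3 kcal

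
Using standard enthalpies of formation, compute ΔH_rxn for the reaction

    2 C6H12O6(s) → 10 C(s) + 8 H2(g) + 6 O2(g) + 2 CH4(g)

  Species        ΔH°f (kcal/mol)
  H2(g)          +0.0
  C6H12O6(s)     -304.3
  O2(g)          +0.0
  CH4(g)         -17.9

ΔH_rxn = 572.8 kcal/mol

ΔH°rxn = Σ nΔHf°(products) − Σ nΔHf°(reactants).
Products: 10·(+0.0) + 8·(+0.0) + 6·(+0.0) + 2·(-17.9) = -35.8
Reactants: 2·(-304.3) = -608.6
ΔH_rxn = (-35.8) − (-608.6) = 572.8 kcal/mol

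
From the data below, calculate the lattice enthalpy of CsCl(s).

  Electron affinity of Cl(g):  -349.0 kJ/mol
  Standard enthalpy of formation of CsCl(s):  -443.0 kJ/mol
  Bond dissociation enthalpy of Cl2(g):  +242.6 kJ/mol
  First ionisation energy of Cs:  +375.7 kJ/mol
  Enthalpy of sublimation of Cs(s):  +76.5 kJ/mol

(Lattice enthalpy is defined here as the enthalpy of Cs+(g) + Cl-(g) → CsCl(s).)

ΔHf° = 1·ΔHsub + 1·(ΣIE) + 1/2·D(Cl2) + 1·EA + U
-443.0 = 1·(+76.5) + 1·(+375.7) + 1/2·(+242.6) + 1·(-349.0) + U
U = -443.0 − (+224.5) = -667.5 kJ/mol

U = -667.5 kJ/mol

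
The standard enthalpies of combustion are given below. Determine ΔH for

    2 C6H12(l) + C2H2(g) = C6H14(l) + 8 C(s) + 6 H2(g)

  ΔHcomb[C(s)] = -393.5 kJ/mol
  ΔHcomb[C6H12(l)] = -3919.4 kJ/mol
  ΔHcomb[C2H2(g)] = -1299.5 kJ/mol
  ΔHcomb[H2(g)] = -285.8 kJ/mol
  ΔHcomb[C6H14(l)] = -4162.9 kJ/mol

With combustion enthalpies, reactants minus products:
= [2·(-3919.4) + 1·(-1299.5)] − [1·(-4162.9) + 8·(-393.5) + 6·(-285.8)]
= -112.6 kJ/mol

ΔH = -112.6 kJ/mol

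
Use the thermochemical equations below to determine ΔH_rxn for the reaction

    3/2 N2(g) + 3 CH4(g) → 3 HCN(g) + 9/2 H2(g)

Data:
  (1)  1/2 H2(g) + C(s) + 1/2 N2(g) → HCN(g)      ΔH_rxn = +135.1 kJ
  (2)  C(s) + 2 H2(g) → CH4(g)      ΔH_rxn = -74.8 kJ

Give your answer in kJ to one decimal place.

(1) × 3: (3)·(+135.1) = +405.3 kJ
(2) reversed and × 3: (-3)·(-74.8) = +224.4 kJ
ΔH_rxn = (3)·(+135.1) + (-3)·(-74.8) = 629.7 kJ

ΔH_rxn = 629.7 kJ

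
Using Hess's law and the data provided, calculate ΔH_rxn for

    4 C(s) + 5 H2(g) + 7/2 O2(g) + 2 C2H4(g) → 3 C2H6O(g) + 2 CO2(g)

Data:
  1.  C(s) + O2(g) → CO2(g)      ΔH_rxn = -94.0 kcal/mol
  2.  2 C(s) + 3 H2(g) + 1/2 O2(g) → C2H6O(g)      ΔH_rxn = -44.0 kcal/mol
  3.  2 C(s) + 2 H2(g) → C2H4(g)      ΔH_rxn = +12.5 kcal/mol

eq. 1 × 2 (scale by 2 for the 2 CO2(g)): (2)·(-94.0) = -188.0 kcal/mol
eq. 2 × 3 (×3 to match 3 C2H6O(g) in the target): (3)·(-44.0) = -132.0 kcal/mol
eq. 3 reversed and × 2 (C2H4(g) must end up as a reactant; scale by 2 for the 2 C2H4(g)): (-2)·(+12.5) = -25.0 kcal/mol
Combining the equations, ΔH_rxn = (2)·(-94.0) + (3)·(-44.0) + (-2)·(+12.5) = -345.0 kcal/mol

ΔH_rxn = -345.0 kcal/mol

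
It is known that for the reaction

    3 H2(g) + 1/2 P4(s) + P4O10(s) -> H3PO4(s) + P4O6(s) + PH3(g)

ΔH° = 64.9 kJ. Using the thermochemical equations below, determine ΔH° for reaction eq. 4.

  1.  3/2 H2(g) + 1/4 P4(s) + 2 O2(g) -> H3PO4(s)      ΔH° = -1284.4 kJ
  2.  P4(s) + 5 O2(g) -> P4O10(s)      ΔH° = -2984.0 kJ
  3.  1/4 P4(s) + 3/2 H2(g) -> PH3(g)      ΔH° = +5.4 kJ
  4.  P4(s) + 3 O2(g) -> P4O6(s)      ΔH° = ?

ΔH° = -1640.1 kJ

eq. 1 as written (H3PO4(s) already on the product side): -1284.4 kJ
eq. 2 reversed (P4O10(s) must end up as a reactant): +2984.0 kJ
eq. 3 as written (PH3(g) already on the product side): +5.4 kJ
eq. 4 as written (P4O6(s) already on the product side): contributes x
+64.9 = (-1284.4) + (+2984.0) + (+5.4) + x
x = (+64.9 − (+1705.0)) / (1) = -1640.1 kJ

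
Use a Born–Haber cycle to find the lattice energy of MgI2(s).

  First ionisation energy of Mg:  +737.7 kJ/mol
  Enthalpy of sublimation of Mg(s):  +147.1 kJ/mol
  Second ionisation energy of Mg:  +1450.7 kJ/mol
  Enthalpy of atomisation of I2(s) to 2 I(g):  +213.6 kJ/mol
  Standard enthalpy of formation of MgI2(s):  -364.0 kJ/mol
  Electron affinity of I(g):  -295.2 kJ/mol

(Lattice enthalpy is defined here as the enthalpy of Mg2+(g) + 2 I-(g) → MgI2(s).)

U = -2322.7 kJ/mol

ΔHf° = 1·ΔHsub + 1·(ΣIE) + 1·D(I2) + 2·EA + U
-364.0 = 1·(+147.1) + 1·(+2188.4) + 1·(+213.6) + 2·(-295.2) + U
U = -364.0 − (+1958.7) = -2322.7 kJ/mol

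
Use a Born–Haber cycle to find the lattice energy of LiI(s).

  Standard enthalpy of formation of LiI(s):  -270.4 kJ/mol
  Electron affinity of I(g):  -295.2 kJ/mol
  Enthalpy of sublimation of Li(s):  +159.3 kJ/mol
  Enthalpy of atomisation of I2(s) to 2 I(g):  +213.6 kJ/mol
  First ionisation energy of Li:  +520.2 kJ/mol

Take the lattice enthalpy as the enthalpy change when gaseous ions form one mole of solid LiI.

U = -761.5 kJ/mol

ΔHf° = 1·ΔHsub + 1·(ΣIE) + 1/2·D(I2) + 1·EA + U
-270.4 = 1·(+159.3) + 1·(+520.2) + 1/2·(+213.6) + 1·(-295.2) + U
U = -270.4 − (+491.1) = -761.5 kJ/mol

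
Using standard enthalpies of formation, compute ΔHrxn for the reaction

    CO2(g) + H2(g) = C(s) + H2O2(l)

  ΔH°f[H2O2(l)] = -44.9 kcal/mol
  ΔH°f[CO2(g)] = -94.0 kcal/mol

ΔHrxn = 49.1 kcal/mol

Products: 1·(+0.0) + 1·(-44.9) = -44.9
Reactants: 1·(-94.0) + 1·(+0.0) = -94.0
ΔHrxn = (-44.9) − (-94.0) = 49.1 kcal/mol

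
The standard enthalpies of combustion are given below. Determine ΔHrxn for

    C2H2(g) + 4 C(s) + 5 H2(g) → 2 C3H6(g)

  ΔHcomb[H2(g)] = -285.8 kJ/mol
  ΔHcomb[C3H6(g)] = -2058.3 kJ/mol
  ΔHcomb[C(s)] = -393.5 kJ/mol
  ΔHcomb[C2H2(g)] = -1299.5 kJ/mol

Using ΔH = Σ nΔHc°(reactants) − Σ nΔHc°(products):
= [1·(-1299.5) + 4·(-393.5) + 5·(-285.8)] − [2·(-2058.3)]
= -185.9 kJ/mol

ΔHrxn = -185.9 kJ/mol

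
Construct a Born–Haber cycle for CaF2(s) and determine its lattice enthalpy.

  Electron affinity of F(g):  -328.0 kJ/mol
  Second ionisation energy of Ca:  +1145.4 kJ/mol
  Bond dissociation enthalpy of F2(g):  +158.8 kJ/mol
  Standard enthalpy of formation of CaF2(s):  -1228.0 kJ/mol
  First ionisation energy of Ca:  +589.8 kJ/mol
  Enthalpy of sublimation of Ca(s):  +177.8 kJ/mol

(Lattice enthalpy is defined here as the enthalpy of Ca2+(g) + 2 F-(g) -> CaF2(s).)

ΔHf° = 1·ΔHsub + 1·(ΣIE) + 1·D(F2) + 2·EA + U
-1228.0 = 1·(+177.8) + 1·(+1735.2) + 1·(+158.8) + 2·(-328.0) + U
U = -1228.0 − (+1415.8) = -2643.8 kJ/mol

U = -2643.8 kJ/mol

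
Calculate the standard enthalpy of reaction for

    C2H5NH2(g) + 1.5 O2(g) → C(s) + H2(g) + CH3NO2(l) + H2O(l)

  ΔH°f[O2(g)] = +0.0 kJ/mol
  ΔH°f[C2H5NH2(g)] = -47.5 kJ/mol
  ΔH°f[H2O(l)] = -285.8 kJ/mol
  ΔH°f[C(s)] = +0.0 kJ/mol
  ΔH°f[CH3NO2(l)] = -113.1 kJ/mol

Products: 1·(+0.0) + 1·(+0.0) + 1·(-113.1) + 1·(-285.8) = -398.9
Reactants: 1·(-47.5) + 3/2·(+0.0) = -47.5
ΔH° = (-398.9) − (-47.5) = -351.4 kJ/mol

ΔH° = -351.4 kJ/mol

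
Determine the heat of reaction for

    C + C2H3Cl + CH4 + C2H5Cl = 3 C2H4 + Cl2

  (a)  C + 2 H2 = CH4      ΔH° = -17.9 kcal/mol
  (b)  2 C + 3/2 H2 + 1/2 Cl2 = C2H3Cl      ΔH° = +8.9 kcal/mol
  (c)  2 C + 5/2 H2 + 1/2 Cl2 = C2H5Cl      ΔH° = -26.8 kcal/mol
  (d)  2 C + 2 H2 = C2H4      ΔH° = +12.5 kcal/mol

(a) reversed: +17.9 kcal/mol
(b) reversed: -8.9 kcal/mol
(c) reversed: +26.8 kcal/mol
(d) × 3: (3)·(+12.5) = +37.5 kcal/mol
Summing the manipulated equations, ΔH° = (-1)·(-17.9) + (-1)·(+8.9) + (-1)·(-26.8) + (3)·(+12.5) = 73.3 kcal/mol

ΔH° = 73.3 kcal/mol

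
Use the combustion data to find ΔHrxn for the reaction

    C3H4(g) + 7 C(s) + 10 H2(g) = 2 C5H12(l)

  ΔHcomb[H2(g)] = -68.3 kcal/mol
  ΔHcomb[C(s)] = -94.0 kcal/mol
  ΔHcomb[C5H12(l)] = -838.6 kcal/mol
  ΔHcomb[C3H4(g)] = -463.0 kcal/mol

With combustion enthalpies, reactants minus products:
= [1·(-463.0) + 7·(-94.0) + 10·(-68.3)] − [2·(-838.6)]
= -126.8 kcal/mol

ΔHrxn = -126.8 kcal/mol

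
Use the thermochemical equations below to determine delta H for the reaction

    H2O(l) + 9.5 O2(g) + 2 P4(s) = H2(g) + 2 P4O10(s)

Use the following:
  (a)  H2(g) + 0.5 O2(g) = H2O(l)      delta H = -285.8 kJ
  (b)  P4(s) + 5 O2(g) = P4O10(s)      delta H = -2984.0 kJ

(a) reversed: +285.8 kJ
(b) × 2: (2)·(-2984.0) = -5968.0 kJ
By Hess's law, delta H = (+285.8) + (-5968.0) = -5682.2 kJ

delta H = -5682.2 kJ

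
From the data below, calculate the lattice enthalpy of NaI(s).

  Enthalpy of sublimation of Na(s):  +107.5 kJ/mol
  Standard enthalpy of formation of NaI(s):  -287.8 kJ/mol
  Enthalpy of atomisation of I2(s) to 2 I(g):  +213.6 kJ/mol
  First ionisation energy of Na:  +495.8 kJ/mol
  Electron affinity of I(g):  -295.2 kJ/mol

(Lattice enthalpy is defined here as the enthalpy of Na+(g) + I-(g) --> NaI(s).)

U = -702.7 kJ/mol

ΔHf° = 1·ΔHsub + 1·(ΣIE) + 1/2·D(I2) + 1·EA + U
-287.8 = 1·(+107.5) + 1·(+495.8) + 1/2·(+213.6) + 1·(-295.2) + U
U = -287.8 − (+414.9) = -702.7 kJ/mol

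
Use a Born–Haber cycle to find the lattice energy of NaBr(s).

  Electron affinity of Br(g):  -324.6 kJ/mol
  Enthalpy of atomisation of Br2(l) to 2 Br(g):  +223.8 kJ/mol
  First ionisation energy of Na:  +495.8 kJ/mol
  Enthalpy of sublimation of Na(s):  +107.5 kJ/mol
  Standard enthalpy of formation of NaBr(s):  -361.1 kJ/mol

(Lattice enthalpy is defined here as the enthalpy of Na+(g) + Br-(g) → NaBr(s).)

U = -751.7 kJ/mol

ΔHf° = 1·ΔHsub + 1·(ΣIE) + 1/2·D(Br2) + 1·EA + U
-361.1 = 1·(+107.5) + 1·(+495.8) + 1/2·(+223.8) + 1·(-324.6) + U
U = -361.1 − (+390.6) = -751.7 kJ/mol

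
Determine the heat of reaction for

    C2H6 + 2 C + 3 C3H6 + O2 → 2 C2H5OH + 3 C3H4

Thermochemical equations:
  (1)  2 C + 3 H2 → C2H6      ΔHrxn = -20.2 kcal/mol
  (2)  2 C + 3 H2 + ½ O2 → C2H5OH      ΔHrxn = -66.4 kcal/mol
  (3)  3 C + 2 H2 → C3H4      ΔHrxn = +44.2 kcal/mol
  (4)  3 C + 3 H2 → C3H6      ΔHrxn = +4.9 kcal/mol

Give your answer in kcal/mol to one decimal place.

(1) reversed: +20.2 kcal/mol
(2) × 2: (2)·(-66.4) = -132.8 kcal/mol
(3) × 3: (3)·(+44.2) = +132.6 kcal/mol
(4) reversed and × 3: (-3)·(+4.9) = -14.7 kcal/mol
By Hess's law, ΔHrxn = (+20.2) + (-132.8) + (+132.6) + (-14.7) = 5.3 kcal/mol

ΔHrxn = 5.3 kcal/mol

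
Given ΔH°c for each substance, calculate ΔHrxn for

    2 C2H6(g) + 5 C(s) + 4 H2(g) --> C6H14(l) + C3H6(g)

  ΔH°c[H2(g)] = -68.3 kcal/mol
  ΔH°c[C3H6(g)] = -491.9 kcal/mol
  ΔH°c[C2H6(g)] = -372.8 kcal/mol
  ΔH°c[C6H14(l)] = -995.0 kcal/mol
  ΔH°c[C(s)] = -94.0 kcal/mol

ΔHrxn = -1.9 kcal/mol

With combustion enthalpies, reactants minus products:
= [2·(-372.8) + 5·(-94.0) + 4·(-68.3)] − [1·(-995.0) + 1·(-491.9)]
= -1.9 kcal/mol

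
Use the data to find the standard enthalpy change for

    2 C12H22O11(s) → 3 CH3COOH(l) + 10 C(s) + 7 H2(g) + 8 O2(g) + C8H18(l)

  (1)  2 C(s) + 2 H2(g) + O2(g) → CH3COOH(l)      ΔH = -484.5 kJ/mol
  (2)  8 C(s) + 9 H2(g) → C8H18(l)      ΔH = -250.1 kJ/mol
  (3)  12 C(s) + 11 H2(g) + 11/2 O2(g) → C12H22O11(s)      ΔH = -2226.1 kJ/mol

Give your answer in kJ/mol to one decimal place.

(1) × 3: (3)·(-484.5) = -1453.5 kJ/mol
(2) as written: -250.1 kJ/mol
(3) reversed and × 2: (-2)·(-2226.1) = +4452.2 kJ/mol
Since enthalpy is a state function, ΔH = (3)·(-484.5) + (1)·(-250.1) + (-2)·(-2226.1) = 2748.6 kJ/mol

ΔH = 2748.6 kJ/mol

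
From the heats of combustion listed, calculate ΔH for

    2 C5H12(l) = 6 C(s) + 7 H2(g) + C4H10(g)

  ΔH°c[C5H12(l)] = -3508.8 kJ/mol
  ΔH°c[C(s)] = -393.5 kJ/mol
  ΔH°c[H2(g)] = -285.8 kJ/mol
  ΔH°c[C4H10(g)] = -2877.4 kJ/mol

With combustion enthalpies, reactants minus products:
= [2·(-3508.8)] − [6·(-393.5) + 7·(-285.8) + 1·(-2877.4)]
= 221.4 kJ/mol

ΔH = 221.4 kJ/mol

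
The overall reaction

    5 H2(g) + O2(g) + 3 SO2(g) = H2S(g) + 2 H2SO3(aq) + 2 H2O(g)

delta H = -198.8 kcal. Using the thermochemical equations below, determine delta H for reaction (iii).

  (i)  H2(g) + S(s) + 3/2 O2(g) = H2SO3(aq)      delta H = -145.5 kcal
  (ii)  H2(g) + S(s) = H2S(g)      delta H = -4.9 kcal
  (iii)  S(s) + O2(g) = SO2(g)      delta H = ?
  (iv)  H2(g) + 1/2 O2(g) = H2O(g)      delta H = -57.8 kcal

delta H = -70.9 kcal

(i) × 2: (2)·(-145.5) = -291.0 kcal
(ii) as written: -4.9 kcal
(iii) reversed and × 3: contributes −3·x
(iv) × 2: (2)·(-57.8) = -115.6 kcal
-198.8 = (-291.0) + (-4.9) + (-115.6) − 3·x
x = (-198.8 − (-411.5)) / (-3) = -70.9 kcal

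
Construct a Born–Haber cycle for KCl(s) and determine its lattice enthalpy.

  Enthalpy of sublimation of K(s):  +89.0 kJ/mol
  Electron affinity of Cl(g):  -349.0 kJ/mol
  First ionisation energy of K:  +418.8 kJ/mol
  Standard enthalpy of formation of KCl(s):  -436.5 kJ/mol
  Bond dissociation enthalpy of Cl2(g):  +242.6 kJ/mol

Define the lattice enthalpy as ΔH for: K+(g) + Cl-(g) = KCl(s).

U = -716.6 kJ/mol

ΔHf° = 1·ΔHsub + 1·(ΣIE) + 1/2·D(Cl2) + 1·EA + U
-436.5 = 1·(+89.0) + 1·(+418.8) + 1/2·(+242.6) + 1·(-349.0) + U
U = -436.5 − (+280.1) = -716.6 kJ/mol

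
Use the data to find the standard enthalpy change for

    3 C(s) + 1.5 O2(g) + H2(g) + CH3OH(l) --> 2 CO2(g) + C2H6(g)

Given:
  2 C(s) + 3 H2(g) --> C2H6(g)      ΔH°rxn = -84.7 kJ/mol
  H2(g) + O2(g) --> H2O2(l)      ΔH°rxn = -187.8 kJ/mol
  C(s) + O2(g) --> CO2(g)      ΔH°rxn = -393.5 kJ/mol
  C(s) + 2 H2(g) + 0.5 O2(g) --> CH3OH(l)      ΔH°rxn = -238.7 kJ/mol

equation 1 as written: -84.7 kJ/mol
equation 2: not needed.
equation 3 × 2: (2)·(-393.5) = -787.0 kJ/mol
equation 4 reversed: +238.7 kJ/mol
Since enthalpy is a state function, ΔH°rxn = (-84.7) + (-787.0) + (+238.7) = -633.0 kJ/mol

ΔH°rxn = -633.0 kJ/mol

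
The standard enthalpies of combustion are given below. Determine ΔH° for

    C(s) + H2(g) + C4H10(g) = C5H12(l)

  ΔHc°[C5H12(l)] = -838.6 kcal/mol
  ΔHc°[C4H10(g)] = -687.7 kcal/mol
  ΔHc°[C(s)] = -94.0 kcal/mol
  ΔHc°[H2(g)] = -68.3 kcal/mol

ΔH° = -11.4 kcal/mol

Using ΔH = Σ nΔHc°(reactants) − Σ nΔHc°(products):
= [1·(-94.0) + 1·(-68.3) + 1·(-687.7)] − [1·(-838.6)]
= -11.4 kcal/mol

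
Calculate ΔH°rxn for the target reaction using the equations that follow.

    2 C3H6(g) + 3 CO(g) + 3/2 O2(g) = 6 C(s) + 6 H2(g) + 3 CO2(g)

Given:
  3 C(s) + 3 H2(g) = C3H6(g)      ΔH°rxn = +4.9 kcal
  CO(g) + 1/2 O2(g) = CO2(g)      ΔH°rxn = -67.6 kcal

ΔH°rxn = -212.6 kcal

equation 1 reversed and × 2 (C3H6(g) must end up as a reactant; scale by 2 for the 2 C3H6(g)): (-2)·(+4.9) = -9.8 kcal
equation 2 × 3 (×3 to match 3 CO(g) in the target): (3)·(-67.6) = -202.8 kcal
Combining the equations, ΔH°rxn = (-9.8) + (-202.8) = -212.6 kcal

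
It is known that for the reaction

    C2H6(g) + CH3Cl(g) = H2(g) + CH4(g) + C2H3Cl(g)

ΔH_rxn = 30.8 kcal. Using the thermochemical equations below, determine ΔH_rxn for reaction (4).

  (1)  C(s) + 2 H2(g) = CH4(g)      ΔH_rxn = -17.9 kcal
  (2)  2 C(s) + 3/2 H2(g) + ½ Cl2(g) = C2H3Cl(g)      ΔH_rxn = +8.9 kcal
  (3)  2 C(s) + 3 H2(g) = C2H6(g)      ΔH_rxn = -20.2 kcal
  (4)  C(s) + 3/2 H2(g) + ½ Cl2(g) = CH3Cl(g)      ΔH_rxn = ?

(1) as written (CH4(g) already on the product side): -17.9 kcal
(2) as written (C2H3Cl(g) already on the product side): +8.9 kcal
(3) reversed (C2H6(g) must end up as a reactant): +20.2 kcal
(4) reversed (reverse to put CH3Cl(g) on the reactant side): contributes −x
+30.8 = (-17.9) + (+8.9) + (+20.2) − x
x = (+30.8 − (+11.2)) / (-1) = -19.6 kcal

ΔH_rxn = -19.6 kcal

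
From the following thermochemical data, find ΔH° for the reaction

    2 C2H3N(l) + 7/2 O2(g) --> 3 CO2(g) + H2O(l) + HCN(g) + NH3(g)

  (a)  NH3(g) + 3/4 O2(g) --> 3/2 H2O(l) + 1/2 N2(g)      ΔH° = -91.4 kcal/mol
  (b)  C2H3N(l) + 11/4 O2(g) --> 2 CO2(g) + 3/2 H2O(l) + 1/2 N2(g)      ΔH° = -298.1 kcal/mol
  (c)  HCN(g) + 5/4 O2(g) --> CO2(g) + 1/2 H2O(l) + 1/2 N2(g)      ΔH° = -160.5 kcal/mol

(a) reversed (reverse to put NH3(g) on the product side): +91.4 kcal/mol
(b) × 2 (scale by 2 for the 2 C2H3N(l)): (2)·(-298.1) = -596.2 kcal/mol
(c) reversed (reverse to put HCN(g) on the product side): +160.5 kcal/mol
Combining the equations, ΔH° = (+91.4) + (-596.2) + (+160.5) = -344.3 kcal/mol

ΔH° = -344.3 kcal/mol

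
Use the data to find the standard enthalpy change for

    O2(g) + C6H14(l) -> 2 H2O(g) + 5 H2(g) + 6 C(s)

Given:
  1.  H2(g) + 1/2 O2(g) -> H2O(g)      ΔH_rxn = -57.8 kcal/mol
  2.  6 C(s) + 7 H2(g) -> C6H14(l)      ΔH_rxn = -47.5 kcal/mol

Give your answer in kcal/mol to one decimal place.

ΔH_rxn = -68.1 kcal/mol

eq. 1 × 2: (2)·(-57.8) = -115.6 kcal/mol
eq. 2 reversed: +47.5 kcal/mol
By Hess's law, ΔH_rxn = (-115.6) + (+47.5) = -68.1 kcal/mol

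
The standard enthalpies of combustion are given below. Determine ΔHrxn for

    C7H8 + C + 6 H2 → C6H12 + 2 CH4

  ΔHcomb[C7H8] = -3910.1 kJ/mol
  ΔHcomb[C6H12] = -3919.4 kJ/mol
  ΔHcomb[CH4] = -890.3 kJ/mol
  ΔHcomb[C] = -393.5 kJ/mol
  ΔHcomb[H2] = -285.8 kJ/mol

ΔHrxn = -318.4 kJ/mol

Using ΔH = Σ nΔHc°(reactants) − Σ nΔHc°(products):
= [1·(-3910.1) + 1·(-393.5) + 6·(-285.8)] − [1·(-3919.4) + 2·(-890.3)]
= -318.4 kJ/mol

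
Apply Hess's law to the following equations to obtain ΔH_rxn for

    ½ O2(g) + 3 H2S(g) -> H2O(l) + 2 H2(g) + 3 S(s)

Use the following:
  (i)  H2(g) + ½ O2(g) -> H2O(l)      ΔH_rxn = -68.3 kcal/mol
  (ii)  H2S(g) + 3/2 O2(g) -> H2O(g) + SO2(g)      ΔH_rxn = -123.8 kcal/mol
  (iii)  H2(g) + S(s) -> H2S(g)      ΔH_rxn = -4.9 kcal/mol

ΔH_rxn = -53.6 kcal/mol

(i) as written (H2O(l) already on the product side): -68.3 kcal/mol
(ii): not needed (H2O(g) appears nowhere else).
(iii) reversed and × 3 (reverse to put S(s) on the product side; ×3 to match 3 S(s) in the target): (-3)·(-4.9) = +14.7 kcal/mol
By Hess's law, ΔH_rxn = (-68.3) + (+14.7) = -53.6 kcal/mol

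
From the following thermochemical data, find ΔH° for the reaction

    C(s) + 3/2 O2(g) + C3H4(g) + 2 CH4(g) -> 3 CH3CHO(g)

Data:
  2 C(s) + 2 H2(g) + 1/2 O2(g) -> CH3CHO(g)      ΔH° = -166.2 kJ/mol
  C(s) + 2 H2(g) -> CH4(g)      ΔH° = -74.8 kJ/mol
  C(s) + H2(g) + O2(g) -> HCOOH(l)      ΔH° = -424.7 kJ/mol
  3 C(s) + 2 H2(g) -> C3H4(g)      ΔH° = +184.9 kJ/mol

equation 1 × 3 (×3 to match 3 CH3CHO(g) in the target): (3)·(-166.2) = -498.6 kJ/mol
equation 2 reversed and × 2 (reverse to put CH4(g) on the reactant side; ×2 to match 2 CH4(g) in the target): (-2)·(-74.8) = +149.6 kJ/mol
equation 3: not needed (HCOOH(l) appears nowhere else).
equation 4 reversed (reverse to put C3H4(g) on the reactant side): -184.9 kJ/mol
Combining the equations, ΔH° = (-498.6) + (+149.6) + (-184.9) = -533.9 kJ/mol

ΔH° = -533.9 kJ/mol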